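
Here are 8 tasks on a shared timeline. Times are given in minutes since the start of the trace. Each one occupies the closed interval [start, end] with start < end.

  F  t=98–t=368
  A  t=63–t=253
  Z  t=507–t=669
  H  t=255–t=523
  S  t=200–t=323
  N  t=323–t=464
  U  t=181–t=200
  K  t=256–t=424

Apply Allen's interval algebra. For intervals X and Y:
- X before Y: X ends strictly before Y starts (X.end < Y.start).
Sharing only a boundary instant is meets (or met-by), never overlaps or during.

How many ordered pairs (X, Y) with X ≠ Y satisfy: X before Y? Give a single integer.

12

Checking all 56 ordered pairs for relation 'before'; matching pairs in alphabetical order:
(A, H): A before H ✓
(A, K): A before K ✓
(A, N): A before N ✓
(A, Z): A before Z ✓
(F, Z): F before Z ✓
(K, Z): K before Z ✓
(N, Z): N before Z ✓
(S, Z): S before Z ✓
(U, H): U before H ✓
(U, K): U before K ✓
(U, N): U before N ✓
(U, Z): U before Z ✓
Count: 12.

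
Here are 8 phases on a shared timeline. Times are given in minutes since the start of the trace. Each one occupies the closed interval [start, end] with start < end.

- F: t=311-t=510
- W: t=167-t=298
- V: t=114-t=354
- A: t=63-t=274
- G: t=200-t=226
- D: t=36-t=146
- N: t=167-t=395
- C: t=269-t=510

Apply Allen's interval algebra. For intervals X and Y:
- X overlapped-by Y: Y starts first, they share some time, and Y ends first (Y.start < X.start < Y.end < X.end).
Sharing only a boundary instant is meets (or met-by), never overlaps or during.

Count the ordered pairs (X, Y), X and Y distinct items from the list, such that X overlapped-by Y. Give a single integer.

12

Checking all 56 ordered pairs for relation 'overlapped-by'; matching pairs in alphabetical order:
(A, D): A overlapped-by D ✓
(C, A): C overlapped-by A ✓
(C, N): C overlapped-by N ✓
(C, V): C overlapped-by V ✓
(C, W): C overlapped-by W ✓
(F, N): F overlapped-by N ✓
(F, V): F overlapped-by V ✓
(N, A): N overlapped-by A ✓
(N, V): N overlapped-by V ✓
(V, A): V overlapped-by A ✓
(V, D): V overlapped-by D ✓
(W, A): W overlapped-by A ✓
Count: 12.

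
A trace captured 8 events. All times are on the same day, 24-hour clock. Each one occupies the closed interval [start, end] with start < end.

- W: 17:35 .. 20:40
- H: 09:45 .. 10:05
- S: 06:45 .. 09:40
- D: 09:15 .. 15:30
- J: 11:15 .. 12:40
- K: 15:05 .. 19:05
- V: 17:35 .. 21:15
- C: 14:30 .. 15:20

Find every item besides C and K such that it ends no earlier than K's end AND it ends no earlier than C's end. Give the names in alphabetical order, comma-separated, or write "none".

Conditions: its end is no earlier than K's end (X.end >= 19:05) AND its end is no earlier than C's end (X.end >= 15:20).
D: end 15:30 >= 19:05? ✗; end 15:30 >= 15:20? ✓ → no.
H: end 10:05 >= 19:05? ✗; end 10:05 >= 15:20? ✗ → no.
J: end 12:40 >= 19:05? ✗; end 12:40 >= 15:20? ✗ → no.
S: end 09:40 >= 19:05? ✗; end 09:40 >= 15:20? ✗ → no.
V: end 21:15 >= 19:05? ✓; end 21:15 >= 15:20? ✓ → yes.
W: end 20:40 >= 19:05? ✓; end 20:40 >= 15:20? ✓ → yes.
Result: V, W.

V, W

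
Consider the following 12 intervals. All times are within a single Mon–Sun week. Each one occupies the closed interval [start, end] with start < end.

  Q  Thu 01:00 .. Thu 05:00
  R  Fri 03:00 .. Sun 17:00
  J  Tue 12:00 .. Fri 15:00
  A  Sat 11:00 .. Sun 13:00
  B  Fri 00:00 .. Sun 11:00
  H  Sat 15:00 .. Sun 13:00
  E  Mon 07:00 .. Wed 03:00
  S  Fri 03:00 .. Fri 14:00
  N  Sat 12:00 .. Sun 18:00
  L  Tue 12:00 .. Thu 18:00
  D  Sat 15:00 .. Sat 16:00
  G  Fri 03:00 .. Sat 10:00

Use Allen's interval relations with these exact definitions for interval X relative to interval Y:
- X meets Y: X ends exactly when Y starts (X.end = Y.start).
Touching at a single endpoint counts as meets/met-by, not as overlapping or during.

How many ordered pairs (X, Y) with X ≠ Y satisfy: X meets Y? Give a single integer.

Checking all 132 ordered pairs for relation 'meets'; matching pairs in alphabetical order:
No pair satisfies it.
Count: 0.

0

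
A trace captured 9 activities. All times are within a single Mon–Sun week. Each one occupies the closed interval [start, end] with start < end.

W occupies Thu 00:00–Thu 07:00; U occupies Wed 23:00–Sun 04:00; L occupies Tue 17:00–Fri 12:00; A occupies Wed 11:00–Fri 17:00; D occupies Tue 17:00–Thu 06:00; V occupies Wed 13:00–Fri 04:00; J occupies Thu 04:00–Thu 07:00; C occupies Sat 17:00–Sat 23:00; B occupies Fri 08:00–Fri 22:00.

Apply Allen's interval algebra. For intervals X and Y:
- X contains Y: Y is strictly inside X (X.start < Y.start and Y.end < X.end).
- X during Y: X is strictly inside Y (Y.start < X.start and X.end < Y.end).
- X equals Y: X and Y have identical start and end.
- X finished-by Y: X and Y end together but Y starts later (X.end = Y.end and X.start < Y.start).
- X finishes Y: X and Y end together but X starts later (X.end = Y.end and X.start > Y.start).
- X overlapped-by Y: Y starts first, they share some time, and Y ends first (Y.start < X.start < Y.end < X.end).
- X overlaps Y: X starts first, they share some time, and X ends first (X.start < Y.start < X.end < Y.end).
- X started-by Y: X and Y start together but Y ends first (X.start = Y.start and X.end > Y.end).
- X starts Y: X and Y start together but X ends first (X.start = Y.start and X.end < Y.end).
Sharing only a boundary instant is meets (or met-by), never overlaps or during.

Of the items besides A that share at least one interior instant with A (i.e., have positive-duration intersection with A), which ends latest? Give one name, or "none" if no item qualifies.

Target A = [Wed 11:00, Fri 17:00].
B [Fri 08:00, Fri 22:00] → overlapped-by → candidate.
C [Sat 17:00, Sat 23:00] → after → excluded.
D [Tue 17:00, Thu 06:00] → overlaps → candidate.
J [Thu 04:00, Thu 07:00] → during → candidate.
L [Tue 17:00, Fri 12:00] → overlaps → candidate.
U [Wed 23:00, Sun 04:00] → overlapped-by → candidate.
V [Wed 13:00, Fri 04:00] → during → candidate.
W [Thu 00:00, Thu 07:00] → during → candidate.
Among candidates, latest end is Sun 04:00 → U.

U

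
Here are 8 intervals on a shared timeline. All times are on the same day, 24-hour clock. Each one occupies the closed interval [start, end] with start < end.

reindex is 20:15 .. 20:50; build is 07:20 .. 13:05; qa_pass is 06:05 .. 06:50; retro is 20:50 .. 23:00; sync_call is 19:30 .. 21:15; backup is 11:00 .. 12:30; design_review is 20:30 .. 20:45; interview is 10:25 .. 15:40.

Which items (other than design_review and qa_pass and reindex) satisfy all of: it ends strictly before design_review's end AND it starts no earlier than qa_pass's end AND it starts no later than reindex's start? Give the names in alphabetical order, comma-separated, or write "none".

Conditions: its end is strictly before design_review's end (X.end < 20:45) AND its start is no earlier than qa_pass's end (X.start >= 06:50) AND its start is no later than reindex's start (X.start <= 20:15).
backup: end 12:30 < 20:45? ✓; start 11:00 >= 06:50? ✓; start 11:00 <= 20:15? ✓ → yes.
build: end 13:05 < 20:45? ✓; start 07:20 >= 06:50? ✓; start 07:20 <= 20:15? ✓ → yes.
interview: end 15:40 < 20:45? ✓; start 10:25 >= 06:50? ✓; start 10:25 <= 20:15? ✓ → yes.
retro: end 23:00 < 20:45? ✗; start 20:50 >= 06:50? ✓; start 20:50 <= 20:15? ✗ → no.
sync_call: end 21:15 < 20:45? ✗; start 19:30 >= 06:50? ✓; start 19:30 <= 20:15? ✓ → no.
Result: backup, build, interview.

backup, build, interview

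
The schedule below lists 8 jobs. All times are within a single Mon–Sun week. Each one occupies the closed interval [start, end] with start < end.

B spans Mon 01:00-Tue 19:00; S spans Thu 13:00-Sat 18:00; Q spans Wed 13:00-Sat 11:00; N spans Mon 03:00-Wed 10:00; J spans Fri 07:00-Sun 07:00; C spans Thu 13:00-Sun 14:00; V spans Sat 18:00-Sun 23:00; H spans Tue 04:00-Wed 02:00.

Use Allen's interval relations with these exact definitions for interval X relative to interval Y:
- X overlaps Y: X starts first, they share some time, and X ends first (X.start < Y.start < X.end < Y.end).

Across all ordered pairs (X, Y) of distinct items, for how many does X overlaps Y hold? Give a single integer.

8

Checking all 56 ordered pairs for relation 'overlaps'; matching pairs in alphabetical order:
(B, H): B overlaps H ✓
(B, N): B overlaps N ✓
(C, V): C overlaps V ✓
(J, V): J overlaps V ✓
(Q, C): Q overlaps C ✓
(Q, J): Q overlaps J ✓
(Q, S): Q overlaps S ✓
(S, J): S overlaps J ✓
Count: 8.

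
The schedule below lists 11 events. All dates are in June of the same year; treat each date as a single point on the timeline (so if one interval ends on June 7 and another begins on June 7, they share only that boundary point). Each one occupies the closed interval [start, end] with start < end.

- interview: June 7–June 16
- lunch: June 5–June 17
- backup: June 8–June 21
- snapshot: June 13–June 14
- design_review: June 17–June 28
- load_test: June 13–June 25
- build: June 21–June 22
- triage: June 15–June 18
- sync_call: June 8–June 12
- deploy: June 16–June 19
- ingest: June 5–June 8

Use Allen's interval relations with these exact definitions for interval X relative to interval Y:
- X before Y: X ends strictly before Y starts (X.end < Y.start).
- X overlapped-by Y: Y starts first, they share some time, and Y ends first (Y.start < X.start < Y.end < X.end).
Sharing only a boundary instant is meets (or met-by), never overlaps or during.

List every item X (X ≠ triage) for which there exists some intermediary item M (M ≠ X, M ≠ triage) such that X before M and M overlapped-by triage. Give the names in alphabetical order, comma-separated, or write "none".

Target triage = [June 15, June 18].
Intermediaries M with M overlapped-by triage: deploy, design_review.
Via deploy — items with X before deploy: ingest, snapshot, sync_call.
Via design_review — items with X before design_review: ingest, interview, snapshot, sync_call.
Union: ingest, interview, snapshot, sync_call.

ingest, interview, snapshot, sync_call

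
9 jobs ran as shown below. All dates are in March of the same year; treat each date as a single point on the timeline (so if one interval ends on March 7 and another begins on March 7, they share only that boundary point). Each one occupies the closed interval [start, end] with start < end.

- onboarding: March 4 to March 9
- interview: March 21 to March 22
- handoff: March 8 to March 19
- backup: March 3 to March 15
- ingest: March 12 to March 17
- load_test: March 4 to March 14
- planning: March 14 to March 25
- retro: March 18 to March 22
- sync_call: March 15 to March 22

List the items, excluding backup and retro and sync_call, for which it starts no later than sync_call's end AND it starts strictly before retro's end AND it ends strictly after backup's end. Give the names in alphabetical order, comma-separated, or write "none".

handoff, ingest, interview, planning

Conditions: its start is no later than sync_call's end (X.start <= March 22) AND its start is strictly before retro's end (X.start < March 22) AND its end is strictly after backup's end (X.end > March 15).
handoff: start March 8 <= March 22? ✓; start March 8 < March 22? ✓; end March 19 > March 15? ✓ → yes.
ingest: start March 12 <= March 22? ✓; start March 12 < March 22? ✓; end March 17 > March 15? ✓ → yes.
interview: start March 21 <= March 22? ✓; start March 21 < March 22? ✓; end March 22 > March 15? ✓ → yes.
load_test: start March 4 <= March 22? ✓; start March 4 < March 22? ✓; end March 14 > March 15? ✗ → no.
onboarding: start March 4 <= March 22? ✓; start March 4 < March 22? ✓; end March 9 > March 15? ✗ → no.
planning: start March 14 <= March 22? ✓; start March 14 < March 22? ✓; end March 25 > March 15? ✓ → yes.
Result: handoff, ingest, interview, planning.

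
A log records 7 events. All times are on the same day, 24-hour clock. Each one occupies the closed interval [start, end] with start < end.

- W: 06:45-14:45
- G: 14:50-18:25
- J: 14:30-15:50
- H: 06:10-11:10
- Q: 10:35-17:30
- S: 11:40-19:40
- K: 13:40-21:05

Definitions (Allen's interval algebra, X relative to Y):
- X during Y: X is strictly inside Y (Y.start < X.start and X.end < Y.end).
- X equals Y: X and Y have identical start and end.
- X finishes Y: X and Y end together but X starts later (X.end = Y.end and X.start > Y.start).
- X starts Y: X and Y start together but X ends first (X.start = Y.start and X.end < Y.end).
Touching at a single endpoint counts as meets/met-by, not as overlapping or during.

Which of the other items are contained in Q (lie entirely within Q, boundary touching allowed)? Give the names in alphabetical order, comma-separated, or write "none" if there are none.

Target Q = [10:35, 17:30].
G [14:50, 18:25] → overlapped-by → no.
H [06:10, 11:10] → overlaps → no.
J [14:30, 15:50] → during → yes.
K [13:40, 21:05] → overlapped-by → no.
S [11:40, 19:40] → overlapped-by → no.
W [06:45, 14:45] → overlaps → no.
Result: J.

J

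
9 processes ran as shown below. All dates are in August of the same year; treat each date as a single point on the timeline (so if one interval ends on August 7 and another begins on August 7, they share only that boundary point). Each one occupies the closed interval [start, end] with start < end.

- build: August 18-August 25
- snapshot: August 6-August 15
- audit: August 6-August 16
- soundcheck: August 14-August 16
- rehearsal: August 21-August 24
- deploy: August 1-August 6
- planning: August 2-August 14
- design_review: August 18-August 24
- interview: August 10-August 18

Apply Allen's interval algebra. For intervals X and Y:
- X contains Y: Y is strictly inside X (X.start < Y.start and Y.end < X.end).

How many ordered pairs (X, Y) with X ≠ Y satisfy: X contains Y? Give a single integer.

2

Checking all 72 ordered pairs for relation 'contains'; matching pairs in alphabetical order:
(build, rehearsal): build contains rehearsal ✓
(interview, soundcheck): interview contains soundcheck ✓
Count: 2.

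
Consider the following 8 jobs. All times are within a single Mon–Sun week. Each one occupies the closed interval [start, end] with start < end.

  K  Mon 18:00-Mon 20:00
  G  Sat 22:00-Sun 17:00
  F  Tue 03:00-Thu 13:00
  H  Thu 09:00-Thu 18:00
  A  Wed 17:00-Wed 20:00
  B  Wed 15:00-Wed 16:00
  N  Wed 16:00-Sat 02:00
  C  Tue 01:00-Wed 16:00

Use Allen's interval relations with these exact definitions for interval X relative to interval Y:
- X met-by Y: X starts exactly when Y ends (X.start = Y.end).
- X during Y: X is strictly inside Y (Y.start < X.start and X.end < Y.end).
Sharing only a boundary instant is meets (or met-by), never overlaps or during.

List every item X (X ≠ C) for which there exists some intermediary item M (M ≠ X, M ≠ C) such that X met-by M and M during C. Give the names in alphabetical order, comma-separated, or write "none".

Target C = [Tue 01:00, Wed 16:00].
Intermediaries M with M during C: none.
Union: none.

none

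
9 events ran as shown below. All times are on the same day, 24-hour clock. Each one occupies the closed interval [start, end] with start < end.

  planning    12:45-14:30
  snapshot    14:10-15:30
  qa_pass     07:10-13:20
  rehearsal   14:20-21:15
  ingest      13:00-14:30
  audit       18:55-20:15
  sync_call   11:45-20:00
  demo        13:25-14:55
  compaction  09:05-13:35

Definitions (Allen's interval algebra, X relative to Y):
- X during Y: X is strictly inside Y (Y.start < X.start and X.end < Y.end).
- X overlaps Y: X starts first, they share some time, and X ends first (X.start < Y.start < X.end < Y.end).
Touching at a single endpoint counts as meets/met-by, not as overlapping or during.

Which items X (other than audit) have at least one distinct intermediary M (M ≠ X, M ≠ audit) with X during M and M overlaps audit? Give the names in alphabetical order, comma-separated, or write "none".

Target audit = [18:55, 20:15].
Intermediaries M with M overlaps audit: sync_call.
Via sync_call — items with X during sync_call: demo, ingest, planning, snapshot.
Union: demo, ingest, planning, snapshot.

demo, ingest, planning, snapshot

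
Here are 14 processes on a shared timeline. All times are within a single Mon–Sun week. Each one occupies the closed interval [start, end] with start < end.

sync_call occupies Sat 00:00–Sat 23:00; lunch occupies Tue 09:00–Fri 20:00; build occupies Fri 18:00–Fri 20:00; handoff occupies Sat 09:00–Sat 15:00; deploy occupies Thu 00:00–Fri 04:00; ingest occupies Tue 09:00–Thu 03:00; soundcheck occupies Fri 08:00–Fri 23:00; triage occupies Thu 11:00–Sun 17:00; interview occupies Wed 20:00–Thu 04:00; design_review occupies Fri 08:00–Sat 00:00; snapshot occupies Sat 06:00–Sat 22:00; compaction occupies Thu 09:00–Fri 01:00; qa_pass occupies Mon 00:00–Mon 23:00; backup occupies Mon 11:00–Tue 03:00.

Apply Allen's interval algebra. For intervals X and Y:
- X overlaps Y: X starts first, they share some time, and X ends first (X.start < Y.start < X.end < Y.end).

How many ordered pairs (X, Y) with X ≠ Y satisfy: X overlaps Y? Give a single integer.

9

Checking all 182 ordered pairs for relation 'overlaps'; matching pairs in alphabetical order:
(compaction, triage): compaction overlaps triage ✓
(deploy, triage): deploy overlaps triage ✓
(ingest, deploy): ingest overlaps deploy ✓
(ingest, interview): ingest overlaps interview ✓
(interview, deploy): interview overlaps deploy ✓
(lunch, design_review): lunch overlaps design_review ✓
(lunch, soundcheck): lunch overlaps soundcheck ✓
(lunch, triage): lunch overlaps triage ✓
(qa_pass, backup): qa_pass overlaps backup ✓
Count: 9.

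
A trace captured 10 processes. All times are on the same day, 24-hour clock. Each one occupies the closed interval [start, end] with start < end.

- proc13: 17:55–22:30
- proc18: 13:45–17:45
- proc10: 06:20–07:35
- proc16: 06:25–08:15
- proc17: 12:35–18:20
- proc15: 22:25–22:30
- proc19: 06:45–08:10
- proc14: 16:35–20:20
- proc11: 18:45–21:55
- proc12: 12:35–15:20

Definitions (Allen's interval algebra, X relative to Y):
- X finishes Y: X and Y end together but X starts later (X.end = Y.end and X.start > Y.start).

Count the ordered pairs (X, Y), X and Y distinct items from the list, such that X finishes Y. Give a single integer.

1

Checking all 90 ordered pairs for relation 'finishes'; matching pairs in alphabetical order:
(proc15, proc13): proc15 finishes proc13 ✓
Count: 1.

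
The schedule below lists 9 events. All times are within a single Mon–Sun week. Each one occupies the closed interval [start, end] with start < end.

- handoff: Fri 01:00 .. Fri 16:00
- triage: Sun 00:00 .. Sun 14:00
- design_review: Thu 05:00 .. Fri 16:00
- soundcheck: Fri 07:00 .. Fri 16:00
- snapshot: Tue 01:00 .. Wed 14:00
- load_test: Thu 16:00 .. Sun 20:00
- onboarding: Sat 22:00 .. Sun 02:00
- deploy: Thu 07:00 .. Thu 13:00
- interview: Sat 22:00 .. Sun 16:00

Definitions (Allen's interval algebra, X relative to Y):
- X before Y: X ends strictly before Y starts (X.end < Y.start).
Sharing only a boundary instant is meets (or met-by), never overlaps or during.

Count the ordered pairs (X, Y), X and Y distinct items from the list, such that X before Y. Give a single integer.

23

Checking all 72 ordered pairs for relation 'before'; matching pairs in alphabetical order:
(deploy, handoff): deploy before handoff ✓
(deploy, interview): deploy before interview ✓
(deploy, load_test): deploy before load_test ✓
(deploy, onboarding): deploy before onboarding ✓
(deploy, soundcheck): deploy before soundcheck ✓
(deploy, triage): deploy before triage ✓
(design_review, interview): design_review before interview ✓
(design_review, onboarding): design_review before onboarding ✓
(design_review, triage): design_review before triage ✓
(handoff, interview): handoff before interview ✓
(handoff, onboarding): handoff before onboarding ✓
(handoff, triage): handoff before triage ✓
(snapshot, deploy): snapshot before deploy ✓
(snapshot, design_review): snapshot before design_review ✓
(snapshot, handoff): snapshot before handoff ✓
(snapshot, interview): snapshot before interview ✓
(snapshot, load_test): snapshot before load_test ✓
(snapshot, onboarding): snapshot before onboarding ✓
(snapshot, soundcheck): snapshot before soundcheck ✓
(snapshot, triage): snapshot before triage ✓
(soundcheck, interview): soundcheck before interview ✓
(soundcheck, onboarding): soundcheck before onboarding ✓
(soundcheck, triage): soundcheck before triage ✓
Count: 23.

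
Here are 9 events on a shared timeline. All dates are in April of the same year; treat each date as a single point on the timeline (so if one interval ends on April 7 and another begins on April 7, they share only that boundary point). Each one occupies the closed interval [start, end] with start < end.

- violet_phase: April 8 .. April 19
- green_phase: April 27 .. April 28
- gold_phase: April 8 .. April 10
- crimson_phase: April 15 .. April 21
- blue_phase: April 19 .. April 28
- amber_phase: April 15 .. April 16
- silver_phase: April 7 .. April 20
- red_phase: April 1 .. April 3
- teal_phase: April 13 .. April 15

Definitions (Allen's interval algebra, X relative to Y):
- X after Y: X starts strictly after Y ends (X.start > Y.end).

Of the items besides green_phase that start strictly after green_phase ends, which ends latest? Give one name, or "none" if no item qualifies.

Target green_phase = [April 27, April 28].
amber_phase [April 15, April 16] → before → excluded.
blue_phase [April 19, April 28] → finished-by → excluded.
crimson_phase [April 15, April 21] → before → excluded.
gold_phase [April 8, April 10] → before → excluded.
red_phase [April 1, April 3] → before → excluded.
silver_phase [April 7, April 20] → before → excluded.
teal_phase [April 13, April 15] → before → excluded.
violet_phase [April 8, April 19] → before → excluded.
No candidates → none.

none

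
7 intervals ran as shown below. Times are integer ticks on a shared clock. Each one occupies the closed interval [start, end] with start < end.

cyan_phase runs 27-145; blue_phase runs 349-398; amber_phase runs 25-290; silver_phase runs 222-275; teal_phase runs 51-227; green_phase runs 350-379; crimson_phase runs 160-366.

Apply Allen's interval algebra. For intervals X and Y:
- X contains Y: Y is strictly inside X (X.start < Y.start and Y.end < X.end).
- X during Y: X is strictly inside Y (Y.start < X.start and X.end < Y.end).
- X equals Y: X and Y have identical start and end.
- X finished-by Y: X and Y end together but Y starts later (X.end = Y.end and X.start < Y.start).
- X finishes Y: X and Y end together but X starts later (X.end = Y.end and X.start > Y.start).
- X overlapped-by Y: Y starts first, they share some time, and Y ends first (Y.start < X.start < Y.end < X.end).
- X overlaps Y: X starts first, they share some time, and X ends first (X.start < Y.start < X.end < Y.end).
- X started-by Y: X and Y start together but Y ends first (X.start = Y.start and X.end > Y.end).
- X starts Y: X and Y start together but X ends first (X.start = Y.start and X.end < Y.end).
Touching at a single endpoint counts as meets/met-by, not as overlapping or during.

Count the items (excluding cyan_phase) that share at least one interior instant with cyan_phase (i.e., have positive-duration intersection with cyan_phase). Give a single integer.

2

Target cyan_phase = [27, 145].
amber_phase [25, 290] → contains → counts.
blue_phase [349, 398] → after → no.
crimson_phase [160, 366] → after → no.
green_phase [350, 379] → after → no.
silver_phase [222, 275] → after → no.
teal_phase [51, 227] → overlapped-by → counts.
Total: 2.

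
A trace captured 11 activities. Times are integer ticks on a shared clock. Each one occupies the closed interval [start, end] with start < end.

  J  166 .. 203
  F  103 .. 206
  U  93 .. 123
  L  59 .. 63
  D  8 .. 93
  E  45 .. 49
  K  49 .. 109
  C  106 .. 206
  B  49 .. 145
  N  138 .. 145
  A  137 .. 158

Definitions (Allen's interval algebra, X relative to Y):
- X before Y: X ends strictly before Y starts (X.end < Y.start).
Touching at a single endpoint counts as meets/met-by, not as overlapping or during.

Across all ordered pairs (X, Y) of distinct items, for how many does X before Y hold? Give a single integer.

Checking all 110 ordered pairs for relation 'before'; matching pairs in alphabetical order:
(A, J): A before J ✓
(B, J): B before J ✓
(D, A): D before A ✓
(D, C): D before C ✓
(D, F): D before F ✓
(D, J): D before J ✓
(D, N): D before N ✓
(E, A): E before A ✓
(E, C): E before C ✓
(E, F): E before F ✓
(E, J): E before J ✓
(E, L): E before L ✓
(E, N): E before N ✓
(E, U): E before U ✓
(K, A): K before A ✓
(K, J): K before J ✓
(K, N): K before N ✓
(L, A): L before A ✓
(L, C): L before C ✓
(L, F): L before F ✓
(L, J): L before J ✓
(L, N): L before N ✓
(L, U): L before U ✓
(N, J): N before J ✓
... plus 3 further pairs not listed.
Count: 27.

27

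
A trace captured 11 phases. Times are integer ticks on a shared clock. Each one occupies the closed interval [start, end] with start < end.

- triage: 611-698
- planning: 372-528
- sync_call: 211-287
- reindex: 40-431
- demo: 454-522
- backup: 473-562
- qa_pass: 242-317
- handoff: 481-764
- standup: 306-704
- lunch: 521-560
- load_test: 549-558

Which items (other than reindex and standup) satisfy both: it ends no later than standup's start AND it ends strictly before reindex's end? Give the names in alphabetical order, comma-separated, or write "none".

sync_call

Conditions: its end is no later than standup's start (X.end <= 306) AND its end is strictly before reindex's end (X.end < 431).
backup: end 562 <= 306? ✗; end 562 < 431? ✗ → no.
demo: end 522 <= 306? ✗; end 522 < 431? ✗ → no.
handoff: end 764 <= 306? ✗; end 764 < 431? ✗ → no.
load_test: end 558 <= 306? ✗; end 558 < 431? ✗ → no.
lunch: end 560 <= 306? ✗; end 560 < 431? ✗ → no.
planning: end 528 <= 306? ✗; end 528 < 431? ✗ → no.
qa_pass: end 317 <= 306? ✗; end 317 < 431? ✓ → no.
sync_call: end 287 <= 306? ✓; end 287 < 431? ✓ → yes.
triage: end 698 <= 306? ✗; end 698 < 431? ✗ → no.
Result: sync_call.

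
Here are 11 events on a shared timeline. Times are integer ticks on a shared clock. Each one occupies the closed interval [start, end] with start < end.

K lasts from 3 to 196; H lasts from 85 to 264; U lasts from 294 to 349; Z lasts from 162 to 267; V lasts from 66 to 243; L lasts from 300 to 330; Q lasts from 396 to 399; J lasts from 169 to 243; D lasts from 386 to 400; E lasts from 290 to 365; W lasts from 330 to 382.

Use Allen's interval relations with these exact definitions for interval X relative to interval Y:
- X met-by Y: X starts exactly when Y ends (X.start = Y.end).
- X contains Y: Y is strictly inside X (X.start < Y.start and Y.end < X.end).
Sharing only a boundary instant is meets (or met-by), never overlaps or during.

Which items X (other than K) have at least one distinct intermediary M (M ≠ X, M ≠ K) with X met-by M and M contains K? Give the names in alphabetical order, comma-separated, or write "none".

Target K = [3, 196].
Intermediaries M with M contains K: none.
Union: none.

none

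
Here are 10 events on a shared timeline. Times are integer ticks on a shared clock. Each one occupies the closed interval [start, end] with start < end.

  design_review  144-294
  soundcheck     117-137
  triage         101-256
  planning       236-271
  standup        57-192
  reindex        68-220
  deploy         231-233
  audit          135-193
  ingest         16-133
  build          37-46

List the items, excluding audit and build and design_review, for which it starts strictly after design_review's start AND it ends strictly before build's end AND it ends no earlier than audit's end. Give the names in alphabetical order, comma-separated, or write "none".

Conditions: its start is strictly after design_review's start (X.start > 144) AND its end is strictly before build's end (X.end < 46) AND its end is no earlier than audit's end (X.end >= 193).
deploy: start 231 > 144? ✓; end 233 < 46? ✗; end 233 >= 193? ✓ → no.
ingest: start 16 > 144? ✗; end 133 < 46? ✗; end 133 >= 193? ✗ → no.
planning: start 236 > 144? ✓; end 271 < 46? ✗; end 271 >= 193? ✓ → no.
reindex: start 68 > 144? ✗; end 220 < 46? ✗; end 220 >= 193? ✓ → no.
soundcheck: start 117 > 144? ✗; end 137 < 46? ✗; end 137 >= 193? ✗ → no.
standup: start 57 > 144? ✗; end 192 < 46? ✗; end 192 >= 193? ✗ → no.
triage: start 101 > 144? ✗; end 256 < 46? ✗; end 256 >= 193? ✓ → no.
Result: none.

none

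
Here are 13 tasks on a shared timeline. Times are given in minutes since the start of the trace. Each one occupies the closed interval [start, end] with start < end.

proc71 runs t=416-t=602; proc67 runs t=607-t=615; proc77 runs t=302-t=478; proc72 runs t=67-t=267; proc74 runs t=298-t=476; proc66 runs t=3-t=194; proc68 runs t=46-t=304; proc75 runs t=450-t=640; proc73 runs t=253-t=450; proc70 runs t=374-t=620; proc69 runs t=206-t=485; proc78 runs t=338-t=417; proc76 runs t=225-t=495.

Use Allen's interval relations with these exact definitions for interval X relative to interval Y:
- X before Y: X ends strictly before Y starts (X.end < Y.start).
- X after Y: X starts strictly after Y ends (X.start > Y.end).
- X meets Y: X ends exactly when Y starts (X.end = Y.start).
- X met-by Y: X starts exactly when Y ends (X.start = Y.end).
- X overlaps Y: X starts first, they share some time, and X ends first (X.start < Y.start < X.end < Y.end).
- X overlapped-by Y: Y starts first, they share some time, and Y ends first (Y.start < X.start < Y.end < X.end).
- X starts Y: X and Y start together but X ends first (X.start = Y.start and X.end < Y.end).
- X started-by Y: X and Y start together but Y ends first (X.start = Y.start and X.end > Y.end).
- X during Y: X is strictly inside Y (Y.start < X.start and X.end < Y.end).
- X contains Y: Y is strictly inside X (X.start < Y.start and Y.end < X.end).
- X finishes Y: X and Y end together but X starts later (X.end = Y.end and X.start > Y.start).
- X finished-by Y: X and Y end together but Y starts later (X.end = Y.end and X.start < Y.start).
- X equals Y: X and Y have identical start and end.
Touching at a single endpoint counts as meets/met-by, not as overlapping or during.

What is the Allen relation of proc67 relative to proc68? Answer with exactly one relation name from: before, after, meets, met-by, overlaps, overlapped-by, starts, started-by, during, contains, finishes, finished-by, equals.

after

proc67 = [t=607, t=615]; proc68 = [t=46, t=304].
Compare endpoints: proc67.start > proc68.start, proc67.start > proc68.end, proc67.end > proc68.start, proc67.end > proc68.end.
That pattern is 'after'.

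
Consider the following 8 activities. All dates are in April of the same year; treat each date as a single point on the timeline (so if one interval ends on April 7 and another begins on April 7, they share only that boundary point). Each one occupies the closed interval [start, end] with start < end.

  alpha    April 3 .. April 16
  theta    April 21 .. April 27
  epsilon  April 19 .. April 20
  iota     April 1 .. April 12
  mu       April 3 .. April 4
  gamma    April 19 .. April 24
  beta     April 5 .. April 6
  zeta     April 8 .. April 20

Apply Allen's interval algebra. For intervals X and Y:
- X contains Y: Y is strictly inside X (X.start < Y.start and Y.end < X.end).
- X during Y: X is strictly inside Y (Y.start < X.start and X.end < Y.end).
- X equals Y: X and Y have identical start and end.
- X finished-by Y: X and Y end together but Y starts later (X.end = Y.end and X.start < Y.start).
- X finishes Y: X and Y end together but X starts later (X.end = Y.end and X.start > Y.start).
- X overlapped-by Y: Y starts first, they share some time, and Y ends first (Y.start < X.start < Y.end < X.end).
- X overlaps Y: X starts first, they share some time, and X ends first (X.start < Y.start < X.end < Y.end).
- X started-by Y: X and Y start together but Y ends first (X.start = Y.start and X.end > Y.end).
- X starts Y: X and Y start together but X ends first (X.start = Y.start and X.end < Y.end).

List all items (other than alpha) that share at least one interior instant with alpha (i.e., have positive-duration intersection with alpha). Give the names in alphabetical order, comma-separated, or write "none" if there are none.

beta, iota, mu, zeta

Target alpha = [April 3, April 16].
beta [April 5, April 6] → during → yes.
epsilon [April 19, April 20] → after → no.
gamma [April 19, April 24] → after → no.
iota [April 1, April 12] → overlaps → yes.
mu [April 3, April 4] → starts → yes.
theta [April 21, April 27] → after → no.
zeta [April 8, April 20] → overlapped-by → yes.
Result: beta, iota, mu, zeta.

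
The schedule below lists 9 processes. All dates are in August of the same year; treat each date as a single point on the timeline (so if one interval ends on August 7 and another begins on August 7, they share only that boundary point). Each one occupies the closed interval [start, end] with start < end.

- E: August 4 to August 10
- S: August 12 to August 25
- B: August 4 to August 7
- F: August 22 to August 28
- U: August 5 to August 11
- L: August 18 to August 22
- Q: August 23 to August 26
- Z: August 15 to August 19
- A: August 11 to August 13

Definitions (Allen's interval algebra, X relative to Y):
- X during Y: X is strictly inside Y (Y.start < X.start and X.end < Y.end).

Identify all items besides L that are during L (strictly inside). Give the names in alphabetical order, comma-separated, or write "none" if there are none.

none

Target L = [August 18, August 22].
A [August 11, August 13] → before → no.
B [August 4, August 7] → before → no.
E [August 4, August 10] → before → no.
F [August 22, August 28] → met-by → no.
Q [August 23, August 26] → after → no.
S [August 12, August 25] → contains → no.
U [August 5, August 11] → before → no.
Z [August 15, August 19] → overlaps → no.
Result: none.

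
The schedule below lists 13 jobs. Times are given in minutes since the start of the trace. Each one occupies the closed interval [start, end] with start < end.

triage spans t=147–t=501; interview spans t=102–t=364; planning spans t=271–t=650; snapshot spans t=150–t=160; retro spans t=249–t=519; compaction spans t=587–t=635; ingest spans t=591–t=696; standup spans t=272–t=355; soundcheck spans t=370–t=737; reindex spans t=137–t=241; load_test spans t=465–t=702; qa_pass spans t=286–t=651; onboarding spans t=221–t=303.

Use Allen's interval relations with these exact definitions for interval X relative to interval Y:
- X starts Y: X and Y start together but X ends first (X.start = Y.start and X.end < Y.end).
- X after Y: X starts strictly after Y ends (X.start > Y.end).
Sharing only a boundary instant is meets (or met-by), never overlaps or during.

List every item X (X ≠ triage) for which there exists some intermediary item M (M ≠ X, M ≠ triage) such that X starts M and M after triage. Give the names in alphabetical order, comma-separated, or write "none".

Target triage = [t=147, t=501].
Intermediaries M with M after triage: compaction, ingest.
Via compaction — items with X starts compaction: none.
Via ingest — items with X starts ingest: none.
Union: none.

none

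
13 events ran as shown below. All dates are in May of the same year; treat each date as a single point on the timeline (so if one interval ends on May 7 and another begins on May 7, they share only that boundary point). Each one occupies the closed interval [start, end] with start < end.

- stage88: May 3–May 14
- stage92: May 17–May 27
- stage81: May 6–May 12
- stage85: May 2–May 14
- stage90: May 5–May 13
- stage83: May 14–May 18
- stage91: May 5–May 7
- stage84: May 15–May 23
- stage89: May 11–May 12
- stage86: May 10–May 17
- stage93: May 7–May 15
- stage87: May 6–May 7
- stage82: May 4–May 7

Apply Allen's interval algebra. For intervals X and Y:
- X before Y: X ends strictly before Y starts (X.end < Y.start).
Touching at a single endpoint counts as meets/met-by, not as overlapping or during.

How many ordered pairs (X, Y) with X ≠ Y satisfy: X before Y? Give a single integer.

Checking all 156 ordered pairs for relation 'before'; matching pairs in alphabetical order:
(stage81, stage83): stage81 before stage83 ✓
(stage81, stage84): stage81 before stage84 ✓
(stage81, stage92): stage81 before stage92 ✓
(stage82, stage83): stage82 before stage83 ✓
(stage82, stage84): stage82 before stage84 ✓
(stage82, stage86): stage82 before stage86 ✓
(stage82, stage89): stage82 before stage89 ✓
(stage82, stage92): stage82 before stage92 ✓
(stage85, stage84): stage85 before stage84 ✓
(stage85, stage92): stage85 before stage92 ✓
(stage87, stage83): stage87 before stage83 ✓
(stage87, stage84): stage87 before stage84 ✓
(stage87, stage86): stage87 before stage86 ✓
(stage87, stage89): stage87 before stage89 ✓
(stage87, stage92): stage87 before stage92 ✓
(stage88, stage84): stage88 before stage84 ✓
(stage88, stage92): stage88 before stage92 ✓
(stage89, stage83): stage89 before stage83 ✓
(stage89, stage84): stage89 before stage84 ✓
(stage89, stage92): stage89 before stage92 ✓
(stage90, stage83): stage90 before stage83 ✓
(stage90, stage84): stage90 before stage84 ✓
(stage90, stage92): stage90 before stage92 ✓
(stage91, stage83): stage91 before stage83 ✓
... plus 5 further pairs not listed.
Count: 29.

29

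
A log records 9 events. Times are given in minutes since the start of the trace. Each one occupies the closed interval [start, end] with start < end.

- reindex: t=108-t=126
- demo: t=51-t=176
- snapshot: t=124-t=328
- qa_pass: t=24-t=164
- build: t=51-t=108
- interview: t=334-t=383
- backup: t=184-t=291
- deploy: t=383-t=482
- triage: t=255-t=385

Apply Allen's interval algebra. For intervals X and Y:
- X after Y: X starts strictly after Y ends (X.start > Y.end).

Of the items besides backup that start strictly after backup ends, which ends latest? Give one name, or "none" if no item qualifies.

deploy

Target backup = [t=184, t=291].
build [t=51, t=108] → before → excluded.
demo [t=51, t=176] → before → excluded.
deploy [t=383, t=482] → after → candidate.
interview [t=334, t=383] → after → candidate.
qa_pass [t=24, t=164] → before → excluded.
reindex [t=108, t=126] → before → excluded.
snapshot [t=124, t=328] → contains → excluded.
triage [t=255, t=385] → overlapped-by → excluded.
Among candidates, latest end is t=482 → deploy.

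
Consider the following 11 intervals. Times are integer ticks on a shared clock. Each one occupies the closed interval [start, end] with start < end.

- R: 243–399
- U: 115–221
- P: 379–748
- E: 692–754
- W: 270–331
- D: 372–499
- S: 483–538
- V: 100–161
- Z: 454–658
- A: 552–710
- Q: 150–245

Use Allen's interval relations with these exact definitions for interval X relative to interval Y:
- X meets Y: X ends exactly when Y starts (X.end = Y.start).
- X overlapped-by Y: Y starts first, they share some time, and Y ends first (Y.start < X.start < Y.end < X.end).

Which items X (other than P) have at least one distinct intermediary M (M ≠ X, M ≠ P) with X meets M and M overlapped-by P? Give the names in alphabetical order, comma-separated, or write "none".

Target P = [379, 748].
Intermediaries M with M overlapped-by P: E.
Via E — items with X meets E: none.
Union: none.

none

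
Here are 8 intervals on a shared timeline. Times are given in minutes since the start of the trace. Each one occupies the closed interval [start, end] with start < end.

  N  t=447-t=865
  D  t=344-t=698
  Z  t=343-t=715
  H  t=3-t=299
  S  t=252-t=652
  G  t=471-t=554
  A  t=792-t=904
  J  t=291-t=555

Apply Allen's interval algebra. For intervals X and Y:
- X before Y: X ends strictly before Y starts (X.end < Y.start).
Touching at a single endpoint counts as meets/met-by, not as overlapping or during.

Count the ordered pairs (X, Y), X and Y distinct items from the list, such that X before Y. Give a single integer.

Checking all 56 ordered pairs for relation 'before'; matching pairs in alphabetical order:
(D, A): D before A ✓
(G, A): G before A ✓
(H, A): H before A ✓
(H, D): H before D ✓
(H, G): H before G ✓
(H, N): H before N ✓
(H, Z): H before Z ✓
(J, A): J before A ✓
(S, A): S before A ✓
(Z, A): Z before A ✓
Count: 10.

10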